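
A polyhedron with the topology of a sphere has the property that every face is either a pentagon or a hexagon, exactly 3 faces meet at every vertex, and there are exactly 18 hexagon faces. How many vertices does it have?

Let x be the number of pentagons; then F = 18 + x.
Edge–face incidences: 2E = 6·18 + 5·x = 108 + 5x.
Every vertex has degree 3, so 3V = 2E.
Euler: V − E + F = 2 ⇒ (2E)/3 − E + (18 + x) = 2.
Multiply by 6: 2·(2E) − 3·(2E) + 6·(18 + x) = 12, i.e. 108 + 6x − (108 + 5x) = 12.
Collecting terms: x = 12.
Then 2E = 108 + 5·12 = 168, so E = 84, V = 2E/3 = 56, F = 18 + 12 = 30.

56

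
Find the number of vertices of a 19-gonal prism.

A prism on an n-gon has two n-gon bases and n rectangular sides: V = 2·19 = 38, E = 3·19 = 57, F = 19 + 2 = 21.

38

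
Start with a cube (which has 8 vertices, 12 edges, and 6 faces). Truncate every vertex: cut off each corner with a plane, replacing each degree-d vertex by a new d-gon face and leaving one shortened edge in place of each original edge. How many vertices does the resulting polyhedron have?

24

Truncation replaces each original edge-end by a new vertex, so V′ = 2E = 24.
Each original edge survives, and each old vertex of degree d contributes d new edges; summing degrees gives Σd = 2E, so E′ = E + 2E = 3E = 36.
Each original face survives and each original vertex becomes one new face: F′ = F + V = 14.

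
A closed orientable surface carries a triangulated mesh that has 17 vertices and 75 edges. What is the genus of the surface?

Every face is a triangle and each edge borders two faces, so 3F = 2·75, giving F = 50.
χ = V − E + F = 17 − 75 + 50 = -8.
For a closed orientable surface χ = 2 − 2g, so g = (2 − (-8))/2 = 5.

5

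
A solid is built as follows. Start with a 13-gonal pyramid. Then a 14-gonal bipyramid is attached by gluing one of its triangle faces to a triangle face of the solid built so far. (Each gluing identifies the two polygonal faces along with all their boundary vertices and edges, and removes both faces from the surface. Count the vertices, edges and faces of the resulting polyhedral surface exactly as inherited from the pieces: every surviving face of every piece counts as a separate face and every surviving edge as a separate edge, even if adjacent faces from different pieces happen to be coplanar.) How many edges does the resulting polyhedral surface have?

A 13-gonal pyramid: V=14, E=26, F=14.
Attach a 14-gonal bipyramid (V=16, E=42, F=28) along a 3-gon: merge 3 vertices and 3 edges, delete both glued faces → V=27, E=65, F=40.
Check: V − E + F = 27 − 65 + 40 = 2.

65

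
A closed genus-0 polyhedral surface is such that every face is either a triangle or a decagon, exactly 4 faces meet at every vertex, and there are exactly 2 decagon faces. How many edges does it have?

Let x be the number of triangles; then F = 2 + x.
Edge–face incidences: 2E = 10·2 + 3·x = 20 + 3x.
Every vertex has degree 4, so 4V = 2E.
Euler: V − E + F = 2 ⇒ (2E)/4 − E + (2 + x) = 2.
Multiply by 8: 2·(2E) − 4·(2E) + 8·(2 + x) = 16, i.e. 16 + 8x − 2·(20 + 3x) = 16.
Collecting terms: 2x − 24 = 16, so 2x = 40, so x = 20.
Then 2E = 20 + 3·20 = 80, so E = 40, V = 2E/4 = 20, F = 2 + 20 = 22.

40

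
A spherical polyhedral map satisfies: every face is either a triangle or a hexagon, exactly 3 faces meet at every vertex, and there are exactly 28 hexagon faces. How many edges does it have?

Let x be the number of triangles; then F = 28 + x.
Edge–face incidences: 2E = 6·28 + 3·x = 168 + 3x.
Every vertex has degree 3, so 3V = 2E.
Euler: V − E + F = 2 ⇒ (2E)/3 − E + (28 + x) = 2.
Multiply by 6: 2·(2E) − 3·(2E) + 6·(28 + x) = 12, i.e. 168 + 6x − (168 + 3x) = 12.
Collecting terms: 3x = 12, so x = 4.
Then 2E = 168 + 3·4 = 180, so E = 90, V = 2E/3 = 60, F = 28 + 4 = 32.

90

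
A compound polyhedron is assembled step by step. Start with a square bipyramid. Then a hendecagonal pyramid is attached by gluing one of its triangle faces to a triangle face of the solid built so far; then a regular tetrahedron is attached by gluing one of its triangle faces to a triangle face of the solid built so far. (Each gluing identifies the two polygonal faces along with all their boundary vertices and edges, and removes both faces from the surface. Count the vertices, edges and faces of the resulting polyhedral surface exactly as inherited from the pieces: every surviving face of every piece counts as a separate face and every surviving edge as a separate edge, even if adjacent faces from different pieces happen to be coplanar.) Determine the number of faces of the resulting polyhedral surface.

A square bipyramid: V=6, E=12, F=8.
Attach a hendecagonal pyramid (V=12, E=22, F=12) along a 3-gon: merge 3 vertices and 3 edges, delete both glued faces → V=15, E=31, F=18.
Attach a regular tetrahedron (V=4, E=6, F=4) along a 3-gon: merge 3 vertices and 3 edges, delete both glued faces → V=16, E=34, F=20.
Check: V − E + F = 16 − 34 + 20 = 2.

20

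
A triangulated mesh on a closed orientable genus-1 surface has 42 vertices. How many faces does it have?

χ = 2 − 2·1 = 0, and every face is a triangle so 3F = 2E.
V − E + F = 0 with E = 3F/2 gives 42 − (3/2 − 1)·F = 0, so F = 84 and E = 126.

84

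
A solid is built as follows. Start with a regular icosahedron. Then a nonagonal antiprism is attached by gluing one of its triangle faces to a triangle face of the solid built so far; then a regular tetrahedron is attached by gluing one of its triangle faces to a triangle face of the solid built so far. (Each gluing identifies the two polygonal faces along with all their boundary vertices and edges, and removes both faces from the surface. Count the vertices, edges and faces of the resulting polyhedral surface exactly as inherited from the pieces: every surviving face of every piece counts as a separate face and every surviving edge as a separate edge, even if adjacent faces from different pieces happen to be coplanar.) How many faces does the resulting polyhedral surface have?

40

A regular icosahedron: V=12, E=30, F=20.
Attach a nonagonal antiprism (V=18, E=36, F=20) along a 3-gon: merge 3 vertices and 3 edges, delete both glued faces → V=27, E=63, F=38.
Attach a regular tetrahedron (V=4, E=6, F=4) along a 3-gon: merge 3 vertices and 3 edges, delete both glued faces → V=28, E=66, F=40.
Check: V − E + F = 28 − 66 + 40 = 2.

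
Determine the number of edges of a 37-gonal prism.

A prism on an n-gon has two n-gon bases and n rectangular sides: V = 2·37 = 74, E = 3·37 = 111, F = 37 + 2 = 39.

111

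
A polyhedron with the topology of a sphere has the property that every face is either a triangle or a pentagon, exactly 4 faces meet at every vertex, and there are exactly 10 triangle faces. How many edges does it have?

Let x be the number of pentagons; then F = 10 + x.
Edge–face incidences: 2E = 3·10 + 5·x = 30 + 5x.
Every vertex has degree 4, so 4V = 2E.
Euler: V − E + F = 2 ⇒ (2E)/4 − E + (10 + x) = 2.
Multiply by 8: 2·(2E) − 4·(2E) + 8·(10 + x) = 16, i.e. 80 + 8x − 2·(30 + 5x) = 16.
Collecting terms: −2x + 20 = 16, so −2x = −4, so x = 2.
Then 2E = 30 + 5·2 = 40, so E = 20, V = 2E/4 = 10, F = 10 + 2 = 12.

20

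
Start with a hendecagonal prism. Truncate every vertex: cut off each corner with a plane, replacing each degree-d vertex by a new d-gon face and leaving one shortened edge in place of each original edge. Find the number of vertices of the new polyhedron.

66

The base solid has V = 22, E = 33, F = 13.
Truncation replaces each original edge-end by a new vertex, so V′ = 2E = 66.
Each original edge survives, and each old vertex of degree d contributes d new edges; summing degrees gives Σd = 2E, so E′ = E + 2E = 3E = 99.
Each original face survives and each original vertex becomes one new face: F′ = F + V = 35.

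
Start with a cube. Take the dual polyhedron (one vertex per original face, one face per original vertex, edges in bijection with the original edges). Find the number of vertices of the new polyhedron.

6

The base solid has V = 8, E = 12, F = 6.
The dual swaps V and F and preserves E: V′ = F = 6, E′ = E = 12, F′ = V = 8.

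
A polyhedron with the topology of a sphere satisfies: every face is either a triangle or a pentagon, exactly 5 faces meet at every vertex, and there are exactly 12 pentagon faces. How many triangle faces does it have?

Let x be the number of triangles; then F = 12 + x.
Edge–face incidences: 2E = 5·12 + 3·x = 60 + 3x.
Every vertex has degree 5, so 5V = 2E.
Euler: V − E + F = 2 ⇒ (2E)/5 − E + (12 + x) = 2.
Multiply by 10: 2·(2E) − 5·(2E) + 10·(12 + x) = 20, i.e. 120 + 10x − 3·(60 + 3x) = 20.
Collecting terms: x − 60 = 20, so x = 80.
Then 2E = 60 + 3·80 = 300, so E = 150, V = 2E/5 = 60, F = 12 + 80 = 92.

80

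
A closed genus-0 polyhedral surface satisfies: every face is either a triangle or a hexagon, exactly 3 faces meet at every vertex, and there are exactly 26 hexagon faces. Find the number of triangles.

4

Let x be the number of triangles; then F = 26 + x.
Edge–face incidences: 2E = 6·26 + 3·x = 156 + 3x.
Every vertex has degree 3, so 3V = 2E.
Euler: V − E + F = 2 ⇒ (2E)/3 − E + (26 + x) = 2.
Multiply by 6: 2·(2E) − 3·(2E) + 6·(26 + x) = 12, i.e. 156 + 6x − (156 + 3x) = 12.
Collecting terms: 3x = 12, so x = 4.
Then 2E = 156 + 3·4 = 168, so E = 84, V = 2E/3 = 56, F = 26 + 4 = 30.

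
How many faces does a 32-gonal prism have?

A prism on an n-gon has two n-gon bases and n rectangular sides: V = 2·32 = 64, E = 3·32 = 96, F = 32 + 2 = 34.

34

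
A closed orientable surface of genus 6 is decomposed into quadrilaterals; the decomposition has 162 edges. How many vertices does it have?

71

χ = 2 − 2·6 = -10, and every face is a square so 4F = 2E.
F = 2E/4 = 81. Then V = -10 + E − F = -10 + 162 − 81 = 71.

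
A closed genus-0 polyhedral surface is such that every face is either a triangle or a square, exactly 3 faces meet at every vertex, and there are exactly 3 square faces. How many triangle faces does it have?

Let x be the number of triangles; then F = 3 + x.
Edge–face incidences: 2E = 4·3 + 3·x = 12 + 3x.
Every vertex has degree 3, so 3V = 2E.
Euler: V − E + F = 2 ⇒ (2E)/3 − E + (3 + x) = 2.
Multiply by 6: 2·(2E) − 3·(2E) + 6·(3 + x) = 12, i.e. 18 + 6x − (12 + 3x) = 12.
Collecting terms: 3x + 6 = 12, so 3x = 6, so x = 2.
Then 2E = 12 + 3·2 = 18, so E = 9, V = 2E/3 = 6, F = 3 + 2 = 5.

2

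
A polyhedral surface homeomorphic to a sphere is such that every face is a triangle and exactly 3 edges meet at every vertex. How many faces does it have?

4

Each face has 3 edges and each edge borders two faces, so 2E = 3F.
Each vertex has degree 3, so 3V = 2E and hence V = 3F/3.
Euler: V − E + F = 2 ⇒ (3F/3) − (3F/2) + F = 2.
Multiply by 6: (6 − 9 + 6)F = 12, i.e. 3F = 12.
So F = 4, E = 3·4/2 = 6, V = 3·4/3 = 4.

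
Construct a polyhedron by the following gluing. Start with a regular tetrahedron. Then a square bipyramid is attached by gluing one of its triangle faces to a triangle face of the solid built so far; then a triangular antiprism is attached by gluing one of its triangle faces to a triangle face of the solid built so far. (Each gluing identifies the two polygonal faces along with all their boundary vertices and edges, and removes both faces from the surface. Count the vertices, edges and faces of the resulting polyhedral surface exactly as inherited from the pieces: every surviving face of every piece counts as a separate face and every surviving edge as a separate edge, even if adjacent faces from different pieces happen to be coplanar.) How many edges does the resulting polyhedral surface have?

A regular tetrahedron: V=4, E=6, F=4.
Attach a square bipyramid (V=6, E=12, F=8) along a 3-gon: merge 3 vertices and 3 edges, delete both glued faces → V=7, E=15, F=10.
Attach a triangular antiprism (V=6, E=12, F=8) along a 3-gon: merge 3 vertices and 3 edges, delete both glued faces → V=10, E=24, F=16.
Check: V − E + F = 10 − 24 + 16 = 2.

24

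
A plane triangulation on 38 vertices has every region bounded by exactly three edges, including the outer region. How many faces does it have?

72

In a plane triangulation 3F = 2E and V − E + F = 2, so F = 2V − 4 = 2·38 − 4 = 72.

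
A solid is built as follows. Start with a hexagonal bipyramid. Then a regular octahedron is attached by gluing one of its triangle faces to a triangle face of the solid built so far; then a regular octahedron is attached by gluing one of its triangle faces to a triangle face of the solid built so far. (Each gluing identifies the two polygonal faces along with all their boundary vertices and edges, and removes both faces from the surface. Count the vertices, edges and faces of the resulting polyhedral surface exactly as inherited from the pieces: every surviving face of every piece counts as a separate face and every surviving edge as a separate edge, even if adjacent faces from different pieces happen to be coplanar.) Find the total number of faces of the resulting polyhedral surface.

24

A hexagonal bipyramid: V=8, E=18, F=12.
Attach a regular octahedron (V=6, E=12, F=8) along a 3-gon: merge 3 vertices and 3 edges, delete both glued faces → V=11, E=27, F=18.
Attach a regular octahedron (V=6, E=12, F=8) along a 3-gon: merge 3 vertices and 3 edges, delete both glued faces → V=14, E=36, F=24.
Check: V − E + F = 14 − 36 + 24 = 2.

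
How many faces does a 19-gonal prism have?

A prism on an n-gon has two n-gon bases and n rectangular sides: V = 2·19 = 38, E = 3·19 = 57, F = 19 + 2 = 21.
Check: V − E + F = 38 − 57 + 21 = 2.

21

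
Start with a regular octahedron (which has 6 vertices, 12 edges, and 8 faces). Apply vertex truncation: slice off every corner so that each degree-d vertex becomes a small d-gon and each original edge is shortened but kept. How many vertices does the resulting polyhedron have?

Truncation replaces each original edge-end by a new vertex, so V′ = 2E = 24.
Each original edge survives, and each old vertex of degree d contributes d new edges; summing degrees gives Σd = 2E, so E′ = E + 2E = 3E = 36.
Each original face survives and each original vertex becomes one new face: F′ = F + V = 14.

24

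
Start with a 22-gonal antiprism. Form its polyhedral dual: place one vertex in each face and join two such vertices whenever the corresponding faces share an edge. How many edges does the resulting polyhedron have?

The base solid has V = 44, E = 88, F = 46.
The dual swaps V and F and preserves E: V′ = F = 46, E′ = E = 88, F′ = V = 44.

88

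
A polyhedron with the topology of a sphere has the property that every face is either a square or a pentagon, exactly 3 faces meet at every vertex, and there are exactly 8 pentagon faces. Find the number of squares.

2

Let x be the number of squares; then F = 8 + x.
Edge–face incidences: 2E = 5·8 + 4·x = 40 + 4x.
Every vertex has degree 3, so 3V = 2E.
Euler: V − E + F = 2 ⇒ (2E)/3 − E + (8 + x) = 2.
Multiply by 6: 2·(2E) − 3·(2E) + 6·(8 + x) = 12, i.e. 48 + 6x − (40 + 4x) = 12.
Collecting terms: 2x + 8 = 12, so 2x = 4, so x = 2.
Then 2E = 40 + 4·2 = 48, so E = 24, V = 2E/3 = 16, F = 8 + 2 = 10.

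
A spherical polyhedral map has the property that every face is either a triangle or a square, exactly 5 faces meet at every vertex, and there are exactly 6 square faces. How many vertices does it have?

24

Let x be the number of triangles; then F = 6 + x.
Edge–face incidences: 2E = 4·6 + 3·x = 24 + 3x.
Every vertex has degree 5, so 5V = 2E.
Euler: V − E + F = 2 ⇒ (2E)/5 − E + (6 + x) = 2.
Multiply by 10: 2·(2E) − 5·(2E) + 10·(6 + x) = 20, i.e. 60 + 10x − 3·(24 + 3x) = 20.
Collecting terms: x − 12 = 20, so x = 32.
Then 2E = 24 + 3·32 = 120, so E = 60, V = 2E/5 = 24, F = 6 + 32 = 38.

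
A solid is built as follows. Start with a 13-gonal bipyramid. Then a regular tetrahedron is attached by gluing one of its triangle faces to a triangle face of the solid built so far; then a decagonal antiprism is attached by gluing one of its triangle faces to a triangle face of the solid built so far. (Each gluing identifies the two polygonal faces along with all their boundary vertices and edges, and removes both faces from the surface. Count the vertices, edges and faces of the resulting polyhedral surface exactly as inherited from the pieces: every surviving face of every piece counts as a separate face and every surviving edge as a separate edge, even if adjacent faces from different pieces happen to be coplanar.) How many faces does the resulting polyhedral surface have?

A 13-gonal bipyramid: V=15, E=39, F=26.
Attach a regular tetrahedron (V=4, E=6, F=4) along a 3-gon: merge 3 vertices and 3 edges, delete both glued faces → V=16, E=42, F=28.
Attach a decagonal antiprism (V=20, E=40, F=22) along a 3-gon: merge 3 vertices and 3 edges, delete both glued faces → V=33, E=79, F=48.
Check: V − E + F = 33 − 79 + 48 = 2.

48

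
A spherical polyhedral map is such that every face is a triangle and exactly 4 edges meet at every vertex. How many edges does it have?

Each face has 3 edges and each edge borders two faces, so 2E = 3F.
Each vertex has degree 4, so 4V = 2E and hence V = 3F/4.
Euler: V − E + F = 2 ⇒ (3F/4) − (3F/2) + F = 2.
Multiply by 8: (6 − 12 + 8)F = 16, i.e. 2F = 16.
So F = 8, E = 3·8/2 = 12, V = 3·8/4 = 6.

12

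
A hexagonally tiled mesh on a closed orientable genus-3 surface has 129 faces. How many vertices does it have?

254

χ = 2 − 2·3 = -4, and every face is a hexagon so 6F = 2E.
E = 6·129/2 = 387. Then V = -4 + E − F = -4 + 387 − 129 = 254.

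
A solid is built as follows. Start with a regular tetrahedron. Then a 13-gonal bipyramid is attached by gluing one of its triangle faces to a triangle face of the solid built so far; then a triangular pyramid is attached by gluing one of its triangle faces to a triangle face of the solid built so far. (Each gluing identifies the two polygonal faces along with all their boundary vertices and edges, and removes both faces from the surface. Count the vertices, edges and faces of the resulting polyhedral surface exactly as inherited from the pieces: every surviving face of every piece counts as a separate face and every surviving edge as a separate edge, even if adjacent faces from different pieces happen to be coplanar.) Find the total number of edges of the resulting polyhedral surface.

45

A regular tetrahedron: V=4, E=6, F=4.
Attach a 13-gonal bipyramid (V=15, E=39, F=26) along a 3-gon: merge 3 vertices and 3 edges, delete both glued faces → V=16, E=42, F=28.
Attach a triangular pyramid (V=4, E=6, F=4) along a 3-gon: merge 3 vertices and 3 edges, delete both glued faces → V=17, E=45, F=30.
Check: V − E + F = 17 − 45 + 30 = 2.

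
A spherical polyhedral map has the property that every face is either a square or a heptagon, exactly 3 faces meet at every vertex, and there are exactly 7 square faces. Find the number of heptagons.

Let x be the number of heptagons; then F = 7 + x.
Edge–face incidences: 2E = 4·7 + 7·x = 28 + 7x.
Every vertex has degree 3, so 3V = 2E.
Euler: V − E + F = 2 ⇒ (2E)/3 − E + (7 + x) = 2.
Multiply by 6: 2·(2E) − 3·(2E) + 6·(7 + x) = 12, i.e. 42 + 6x − (28 + 7x) = 12.
Collecting terms: −x + 14 = 12, so −x = −2, so x = 2.
Then 2E = 28 + 7·2 = 42, so E = 21, V = 2E/3 = 14, F = 7 + 2 = 9.

2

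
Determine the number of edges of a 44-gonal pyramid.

88

A pyramid on an n-gon base has one n-gon and n triangles: V = 44 + 1 = 45, E = 2·44 = 88, F = 44 + 1 = 45.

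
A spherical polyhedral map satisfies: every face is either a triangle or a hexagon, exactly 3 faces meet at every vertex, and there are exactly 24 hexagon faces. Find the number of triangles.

4

Let x be the number of triangles; then F = 24 + x.
Edge–face incidences: 2E = 6·24 + 3·x = 144 + 3x.
Every vertex has degree 3, so 3V = 2E.
Euler: V − E + F = 2 ⇒ (2E)/3 − E + (24 + x) = 2.
Multiply by 6: 2·(2E) − 3·(2E) + 6·(24 + x) = 12, i.e. 144 + 6x − (144 + 3x) = 12.
Collecting terms: 3x = 12, so x = 4.
Then 2E = 144 + 3·4 = 156, so E = 78, V = 2E/3 = 52, F = 24 + 4 = 28.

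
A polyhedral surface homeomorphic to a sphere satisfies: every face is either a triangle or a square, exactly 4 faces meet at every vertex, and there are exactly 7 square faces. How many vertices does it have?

Let x be the number of triangles; then F = 7 + x.
Edge–face incidences: 2E = 4·7 + 3·x = 28 + 3x.
Every vertex has degree 4, so 4V = 2E.
Euler: V − E + F = 2 ⇒ (2E)/4 − E + (7 + x) = 2.
Multiply by 8: 2·(2E) − 4·(2E) + 8·(7 + x) = 16, i.e. 56 + 8x − 2·(28 + 3x) = 16.
Collecting terms: 2x = 16, so x = 8.
Then 2E = 28 + 3·8 = 52, so E = 26, V = 2E/4 = 13, F = 7 + 8 = 15.

13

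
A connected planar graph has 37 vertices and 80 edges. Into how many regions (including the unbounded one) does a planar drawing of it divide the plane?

45

Euler's formula for a connected plane graph: V − E + F = 2, so F = 2 − 37 + 80 = 45.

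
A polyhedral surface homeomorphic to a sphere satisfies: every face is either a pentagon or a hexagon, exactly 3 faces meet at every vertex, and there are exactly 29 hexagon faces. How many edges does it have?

117

Let x be the number of pentagons; then F = 29 + x.
Edge–face incidences: 2E = 6·29 + 5·x = 174 + 5x.
Every vertex has degree 3, so 3V = 2E.
Euler: V − E + F = 2 ⇒ (2E)/3 − E + (29 + x) = 2.
Multiply by 6: 2·(2E) − 3·(2E) + 6·(29 + x) = 12, i.e. 174 + 6x − (174 + 5x) = 12.
Collecting terms: x = 12.
Then 2E = 174 + 5·12 = 234, so E = 117, V = 2E/3 = 78, F = 29 + 12 = 41.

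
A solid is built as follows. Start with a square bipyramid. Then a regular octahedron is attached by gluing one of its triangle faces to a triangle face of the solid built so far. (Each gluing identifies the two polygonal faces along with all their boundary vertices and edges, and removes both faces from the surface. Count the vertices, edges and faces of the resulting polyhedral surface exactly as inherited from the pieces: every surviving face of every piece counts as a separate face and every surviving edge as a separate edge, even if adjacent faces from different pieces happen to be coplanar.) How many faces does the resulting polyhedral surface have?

14

A square bipyramid: V=6, E=12, F=8.
Attach a regular octahedron (V=6, E=12, F=8) along a 3-gon: merge 3 vertices and 3 edges, delete both glued faces → V=9, E=21, F=14.
Check: V − E + F = 9 − 21 + 14 = 2.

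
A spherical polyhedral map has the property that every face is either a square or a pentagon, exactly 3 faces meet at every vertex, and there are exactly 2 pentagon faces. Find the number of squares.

Let x be the number of squares; then F = 2 + x.
Edge–face incidences: 2E = 5·2 + 4·x = 10 + 4x.
Every vertex has degree 3, so 3V = 2E.
Euler: V − E + F = 2 ⇒ (2E)/3 − E + (2 + x) = 2.
Multiply by 6: 2·(2E) − 3·(2E) + 6·(2 + x) = 12, i.e. 12 + 6x − (10 + 4x) = 12.
Collecting terms: 2x + 2 = 12, so 2x = 10, so x = 5.
Then 2E = 10 + 4·5 = 30, so E = 15, V = 2E/3 = 10, F = 2 + 5 = 7.

5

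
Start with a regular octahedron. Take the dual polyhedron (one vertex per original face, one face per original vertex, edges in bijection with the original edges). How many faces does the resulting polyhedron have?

6

The base solid has V = 6, E = 12, F = 8.
The dual swaps V and F and preserves E: V′ = F = 8, E′ = E = 12, F′ = V = 6.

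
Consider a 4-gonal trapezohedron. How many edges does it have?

The n-trapezohedron (dual of the n-antiprism) has V = 2·4 + 2 = 10, E = 4·4 = 16, F = 2·4 = 8.
Check: V − E + F = 10 − 16 + 8 = 2.

16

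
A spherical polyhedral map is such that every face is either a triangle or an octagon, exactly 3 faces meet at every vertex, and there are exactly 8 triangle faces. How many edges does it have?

Let x be the number of octagons; then F = 8 + x.
Edge–face incidences: 2E = 3·8 + 8·x = 24 + 8x.
Every vertex has degree 3, so 3V = 2E.
Euler: V − E + F = 2 ⇒ (2E)/3 − E + (8 + x) = 2.
Multiply by 6: 2·(2E) − 3·(2E) + 6·(8 + x) = 12, i.e. 48 + 6x − (24 + 8x) = 12.
Collecting terms: −2x + 24 = 12, so −2x = −12, so x = 6.
Then 2E = 24 + 8·6 = 72, so E = 36, V = 2E/3 = 24, F = 8 + 6 = 14.

36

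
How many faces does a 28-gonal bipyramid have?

56

A bipyramid over an n-gon has 2n triangular faces and n + 2 vertices: V = 28 + 2 = 30, E = 3·28 = 84, F = 2·28 = 56.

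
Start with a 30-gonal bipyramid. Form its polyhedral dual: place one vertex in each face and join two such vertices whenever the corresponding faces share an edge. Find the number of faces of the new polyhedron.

The base solid has V = 32, E = 90, F = 60.
The dual swaps V and F and preserves E: V′ = F = 60, E′ = E = 90, F′ = V = 32.

32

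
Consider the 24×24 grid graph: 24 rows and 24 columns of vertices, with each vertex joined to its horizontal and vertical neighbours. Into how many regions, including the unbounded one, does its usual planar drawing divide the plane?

530

The grid has V = 24·24 = 576 vertices and E = 24·23 + 24·23 = 1104 edges.
F = 2 − V + E = 2 − 576 + 1104 = 530.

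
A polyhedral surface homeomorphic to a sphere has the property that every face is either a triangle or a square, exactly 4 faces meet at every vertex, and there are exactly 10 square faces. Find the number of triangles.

Let x be the number of triangles; then F = 10 + x.
Edge–face incidences: 2E = 4·10 + 3·x = 40 + 3x.
Every vertex has degree 4, so 4V = 2E.
Euler: V − E + F = 2 ⇒ (2E)/4 − E + (10 + x) = 2.
Multiply by 8: 2·(2E) − 4·(2E) + 8·(10 + x) = 16, i.e. 80 + 8x − 2·(40 + 3x) = 16.
Collecting terms: 2x = 16, so x = 8.
Then 2E = 40 + 3·8 = 64, so E = 32, V = 2E/4 = 16, F = 10 + 8 = 18.

8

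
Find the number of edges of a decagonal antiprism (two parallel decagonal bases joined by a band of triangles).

40

An antiprism on an n-gon has two n-gon caps and 2n triangles: V = 2·10 = 20, E = 4·10 = 40, F = 2·10 + 2 = 22.
Check: V − E + F = 20 − 40 + 22 = 2.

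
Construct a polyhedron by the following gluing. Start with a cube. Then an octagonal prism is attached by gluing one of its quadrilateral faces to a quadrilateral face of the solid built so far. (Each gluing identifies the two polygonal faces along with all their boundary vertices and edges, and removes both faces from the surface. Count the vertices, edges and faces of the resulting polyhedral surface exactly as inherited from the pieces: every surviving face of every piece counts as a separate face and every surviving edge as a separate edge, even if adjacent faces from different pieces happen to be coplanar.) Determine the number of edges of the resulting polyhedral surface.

A cube: V=8, E=12, F=6.
Attach an octagonal prism (V=16, E=24, F=10) along a 4-gon: merge 4 vertices and 4 edges, delete both glued faces → V=20, E=32, F=14.
Check: V − E + F = 20 − 32 + 14 = 2.

32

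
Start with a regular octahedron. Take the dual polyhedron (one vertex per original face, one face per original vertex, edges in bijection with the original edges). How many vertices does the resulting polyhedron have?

The base solid has V = 6, E = 12, F = 8.
The dual swaps V and F and preserves E: V′ = F = 8, E′ = E = 12, F′ = V = 6.

8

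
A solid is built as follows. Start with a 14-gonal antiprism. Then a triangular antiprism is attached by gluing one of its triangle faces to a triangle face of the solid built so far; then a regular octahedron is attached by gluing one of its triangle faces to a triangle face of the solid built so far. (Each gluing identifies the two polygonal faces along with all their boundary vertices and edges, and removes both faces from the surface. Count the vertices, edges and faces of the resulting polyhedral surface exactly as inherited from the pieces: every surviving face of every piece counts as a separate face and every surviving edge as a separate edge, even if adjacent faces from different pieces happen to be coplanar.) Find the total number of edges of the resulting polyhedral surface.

74

A 14-gonal antiprism: V=28, E=56, F=30.
Attach a triangular antiprism (V=6, E=12, F=8) along a 3-gon: merge 3 vertices and 3 edges, delete both glued faces → V=31, E=65, F=36.
Attach a regular octahedron (V=6, E=12, F=8) along a 3-gon: merge 3 vertices and 3 edges, delete both glued faces → V=34, E=74, F=42.
Check: V − E + F = 34 − 74 + 42 = 2.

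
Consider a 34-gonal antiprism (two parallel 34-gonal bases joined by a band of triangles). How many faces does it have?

70

An antiprism on an n-gon has two n-gon caps and 2n triangles: V = 2·34 = 68, E = 4·34 = 136, F = 2·34 + 2 = 70.
Check: V − E + F = 68 − 136 + 70 = 2.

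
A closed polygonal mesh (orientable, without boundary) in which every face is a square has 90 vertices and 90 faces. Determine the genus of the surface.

Every face is a square, so 2E = 4·90 = 360, giving E = 180.
χ = V − E + F = 90 − 180 + 90 = 0.
For a closed orientable surface χ = 2 − 2g, so g = (2 − (0))/2 = 1.

1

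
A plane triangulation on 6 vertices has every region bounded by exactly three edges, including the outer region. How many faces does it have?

In a plane triangulation 3F = 2E and V − E + F = 2, so F = 2V − 4 = 2·6 − 4 = 8.

8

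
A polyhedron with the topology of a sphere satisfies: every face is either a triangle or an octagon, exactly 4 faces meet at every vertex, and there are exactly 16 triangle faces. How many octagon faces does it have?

2

Let x be the number of octagons; then F = 16 + x.
Edge–face incidences: 2E = 3·16 + 8·x = 48 + 8x.
Every vertex has degree 4, so 4V = 2E.
Euler: V − E + F = 2 ⇒ (2E)/4 − E + (16 + x) = 2.
Multiply by 8: 2·(2E) − 4·(2E) + 8·(16 + x) = 16, i.e. 128 + 8x − 2·(48 + 8x) = 16.
Collecting terms: −8x + 32 = 16, so −8x = −16, so x = 2.
Then 2E = 48 + 8·2 = 64, so E = 32, V = 2E/4 = 16, F = 16 + 2 = 18.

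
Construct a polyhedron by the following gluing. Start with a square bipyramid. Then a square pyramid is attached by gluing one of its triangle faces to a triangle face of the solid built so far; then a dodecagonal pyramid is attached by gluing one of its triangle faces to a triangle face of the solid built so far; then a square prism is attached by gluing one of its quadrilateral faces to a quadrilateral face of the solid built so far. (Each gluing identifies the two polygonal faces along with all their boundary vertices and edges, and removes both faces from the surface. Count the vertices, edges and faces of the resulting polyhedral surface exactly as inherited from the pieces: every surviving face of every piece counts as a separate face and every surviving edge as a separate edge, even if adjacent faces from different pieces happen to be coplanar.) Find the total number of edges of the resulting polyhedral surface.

A square bipyramid: V=6, E=12, F=8.
Attach a square pyramid (V=5, E=8, F=5) along a 3-gon: merge 3 vertices and 3 edges, delete both glued faces → V=8, E=17, F=11.
Attach a dodecagonal pyramid (V=13, E=24, F=13) along a 3-gon: merge 3 vertices and 3 edges, delete both glued faces → V=18, E=38, F=22.
Attach a square prism (V=8, E=12, F=6) along a 4-gon: merge 4 vertices and 4 edges, delete both glued faces → V=22, E=46, F=26.
Check: V − E + F = 22 − 46 + 26 = 2.

46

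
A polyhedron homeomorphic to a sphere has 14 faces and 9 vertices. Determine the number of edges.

Here V − E + F = 2.
E = V + F − (2) = 9 + 14 − (2) = 21.

21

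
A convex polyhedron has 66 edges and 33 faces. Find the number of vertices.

Here V − E + F = 2.
V = 2 + E − F = 2 + 66 − 33 = 35.

35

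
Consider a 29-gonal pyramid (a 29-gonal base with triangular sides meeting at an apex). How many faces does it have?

30

A pyramid on an n-gon base has one n-gon and n triangles: V = 29 + 1 = 30, E = 2·29 = 58, F = 29 + 1 = 30.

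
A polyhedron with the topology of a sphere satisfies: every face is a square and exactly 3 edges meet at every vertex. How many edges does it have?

Each face has 4 edges and each edge borders two faces, so 2E = 4F.
Each vertex has degree 3, so 3V = 2E and hence V = 4F/3.
Euler: V − E + F = 2 ⇒ (4F/3) − (4F/2) + F = 2.
Multiply by 6: (8 − 12 + 6)F = 12, i.e. 2F = 12.
So F = 6, E = 4·6/2 = 12, V = 4·6/3 = 8.

12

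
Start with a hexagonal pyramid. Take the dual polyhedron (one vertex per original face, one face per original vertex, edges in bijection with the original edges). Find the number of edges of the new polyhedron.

12

The base solid has V = 7, E = 12, F = 7.
The dual swaps V and F and preserves E: V′ = F = 7, E′ = E = 12, F′ = V = 7.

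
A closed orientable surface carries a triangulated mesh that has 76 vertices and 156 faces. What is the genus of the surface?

2

Every face is a triangle, so 2E = 3·156 = 468, giving E = 234.
χ = V − E + F = 76 − 234 + 156 = -2.
For a closed orientable surface χ = 2 − 2g, so g = (2 − (-2))/2 = 2.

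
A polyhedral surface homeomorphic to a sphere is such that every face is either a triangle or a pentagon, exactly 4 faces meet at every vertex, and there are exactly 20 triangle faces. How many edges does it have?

Let x be the number of pentagons; then F = 20 + x.
Edge–face incidences: 2E = 3·20 + 5·x = 60 + 5x.
Every vertex has degree 4, so 4V = 2E.
Euler: V − E + F = 2 ⇒ (2E)/4 − E + (20 + x) = 2.
Multiply by 8: 2·(2E) − 4·(2E) + 8·(20 + x) = 16, i.e. 160 + 8x − 2·(60 + 5x) = 16.
Collecting terms: −2x + 40 = 16, so −2x = −24, so x = 12.
Then 2E = 60 + 5·12 = 120, so E = 60, V = 2E/4 = 30, F = 20 + 12 = 32.

60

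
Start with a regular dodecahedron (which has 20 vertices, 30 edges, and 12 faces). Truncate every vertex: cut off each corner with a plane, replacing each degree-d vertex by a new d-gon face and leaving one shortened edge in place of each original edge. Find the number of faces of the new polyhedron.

32

Truncation replaces each original edge-end by a new vertex, so V′ = 2E = 60.
Each original edge survives, and each old vertex of degree d contributes d new edges; summing degrees gives Σd = 2E, so E′ = E + 2E = 3E = 90.
Each original face survives and each original vertex becomes one new face: F′ = F + V = 32.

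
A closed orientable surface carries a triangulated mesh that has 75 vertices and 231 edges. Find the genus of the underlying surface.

Every face is a triangle and each edge borders two faces, so 3F = 2·231, giving F = 154.
χ = V − E + F = 75 − 231 + 154 = -2.
For a closed orientable surface χ = 2 − 2g, so g = (2 − (-2))/2 = 2.

2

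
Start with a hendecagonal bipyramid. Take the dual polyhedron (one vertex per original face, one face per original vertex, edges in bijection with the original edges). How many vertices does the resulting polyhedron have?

22

The base solid has V = 13, E = 33, F = 22.
The dual swaps V and F and preserves E: V′ = F = 22, E′ = E = 33, F′ = V = 13.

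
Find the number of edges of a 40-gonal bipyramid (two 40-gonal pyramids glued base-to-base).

120

A bipyramid over an n-gon has 2n triangular faces and n + 2 vertices: V = 40 + 2 = 42, E = 3·40 = 120, F = 2·40 = 80.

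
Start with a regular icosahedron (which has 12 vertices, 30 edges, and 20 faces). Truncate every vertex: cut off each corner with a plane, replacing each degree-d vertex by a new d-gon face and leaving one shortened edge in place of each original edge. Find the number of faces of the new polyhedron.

32

Truncation replaces each original edge-end by a new vertex, so V′ = 2E = 60.
Each original edge survives, and each old vertex of degree d contributes d new edges; summing degrees gives Σd = 2E, so E′ = E + 2E = 3E = 90.
Each original face survives and each original vertex becomes one new face: F′ = F + V = 32.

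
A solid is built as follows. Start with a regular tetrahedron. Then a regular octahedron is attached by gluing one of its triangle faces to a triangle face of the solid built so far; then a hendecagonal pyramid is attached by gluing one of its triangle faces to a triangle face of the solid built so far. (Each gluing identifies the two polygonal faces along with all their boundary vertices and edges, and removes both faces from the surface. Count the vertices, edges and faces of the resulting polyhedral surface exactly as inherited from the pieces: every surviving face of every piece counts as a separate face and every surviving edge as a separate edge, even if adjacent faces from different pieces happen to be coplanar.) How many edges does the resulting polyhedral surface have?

34

A regular tetrahedron: V=4, E=6, F=4.
Attach a regular octahedron (V=6, E=12, F=8) along a 3-gon: merge 3 vertices and 3 edges, delete both glued faces → V=7, E=15, F=10.
Attach a hendecagonal pyramid (V=12, E=22, F=12) along a 3-gon: merge 3 vertices and 3 edges, delete both glued faces → V=16, E=34, F=20.
Check: V − E + F = 16 − 34 + 20 = 2.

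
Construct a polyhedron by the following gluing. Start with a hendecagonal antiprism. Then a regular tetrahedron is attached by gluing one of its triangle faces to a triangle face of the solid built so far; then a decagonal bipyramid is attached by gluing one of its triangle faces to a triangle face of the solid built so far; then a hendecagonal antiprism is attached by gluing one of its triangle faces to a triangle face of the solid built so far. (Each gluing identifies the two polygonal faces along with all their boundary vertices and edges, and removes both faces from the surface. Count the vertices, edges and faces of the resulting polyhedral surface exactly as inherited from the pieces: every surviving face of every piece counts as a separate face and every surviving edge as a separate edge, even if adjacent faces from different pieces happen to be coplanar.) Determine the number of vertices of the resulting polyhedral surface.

51

A hendecagonal antiprism: V=22, E=44, F=24.
Attach a regular tetrahedron (V=4, E=6, F=4) along a 3-gon: merge 3 vertices and 3 edges, delete both glued faces → V=23, E=47, F=26.
Attach a decagonal bipyramid (V=12, E=30, F=20) along a 3-gon: merge 3 vertices and 3 edges, delete both glued faces → V=32, E=74, F=44.
Attach a hendecagonal antiprism (V=22, E=44, F=24) along a 3-gon: merge 3 vertices and 3 edges, delete both glued faces → V=51, E=115, F=66.
Check: V − E + F = 51 − 115 + 66 = 2.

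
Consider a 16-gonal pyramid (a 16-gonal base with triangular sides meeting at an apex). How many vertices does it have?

A pyramid on an n-gon base has one n-gon and n triangles: V = 16 + 1 = 17, E = 2·16 = 32, F = 16 + 1 = 17.

17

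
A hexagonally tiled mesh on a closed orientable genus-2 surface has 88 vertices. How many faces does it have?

45

χ = 2 − 2·2 = -2, and every face is a hexagon so 6F = 2E.
V − E + F = -2 with E = 6F/2 gives 88 − (6/2 − 1)·F = -2, so F = 45 and E = 135.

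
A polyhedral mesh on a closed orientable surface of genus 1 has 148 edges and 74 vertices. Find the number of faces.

For a closed orientable surface of genus 1, χ = 2 − 2·1 = 0.
F = 0 − V + E = 0 − 74 + 148 = 74.

74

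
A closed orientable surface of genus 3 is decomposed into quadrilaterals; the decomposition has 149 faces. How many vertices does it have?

χ = 2 − 2·3 = -4, and every face is a square so 4F = 2E.
E = 4·149/2 = 298. Then V = -4 + E − F = -4 + 298 − 149 = 145.

145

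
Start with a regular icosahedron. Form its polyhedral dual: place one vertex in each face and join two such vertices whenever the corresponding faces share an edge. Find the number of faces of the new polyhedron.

The base solid has V = 12, E = 30, F = 20.
The dual swaps V and F and preserves E: V′ = F = 20, E′ = E = 30, F′ = V = 12.

12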